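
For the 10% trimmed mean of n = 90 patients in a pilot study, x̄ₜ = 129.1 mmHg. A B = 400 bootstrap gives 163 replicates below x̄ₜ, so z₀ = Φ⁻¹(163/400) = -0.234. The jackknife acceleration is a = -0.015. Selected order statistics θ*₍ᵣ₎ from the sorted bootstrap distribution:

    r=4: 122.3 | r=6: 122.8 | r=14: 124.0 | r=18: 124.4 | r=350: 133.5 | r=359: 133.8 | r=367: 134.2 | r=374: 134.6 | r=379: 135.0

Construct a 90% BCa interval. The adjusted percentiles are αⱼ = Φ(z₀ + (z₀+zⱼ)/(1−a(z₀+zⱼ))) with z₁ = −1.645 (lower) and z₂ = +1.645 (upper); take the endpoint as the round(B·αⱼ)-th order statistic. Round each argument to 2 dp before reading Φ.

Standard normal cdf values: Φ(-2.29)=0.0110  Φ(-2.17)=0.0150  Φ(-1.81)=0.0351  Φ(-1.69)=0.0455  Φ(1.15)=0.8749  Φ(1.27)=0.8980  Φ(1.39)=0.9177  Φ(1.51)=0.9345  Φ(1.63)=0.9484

(122.8, 133.5)

Lower: z₀ + z₁ = -0.234 + (-1.645) = -1.879; 1 − a(z₀+z₁) = 1 − (-0.015)(-1.879) = 0.9718; argument = -0.234 + (-1.879)/0.9718 = -2.1675 → -2.17.
α₁ = Φ(-2.17) = 0.0150; rank = round(400 × 0.0150) = 6; θ*₍6₎ = 122.8.
Upper: z₀ + z₂ = 1.411; 1 − a(z₀+z₂) = 1.0212; argument = 1.1478 → 1.15; α₂ = 0.8749; rank = 350; θ*₍350₎ = 133.5.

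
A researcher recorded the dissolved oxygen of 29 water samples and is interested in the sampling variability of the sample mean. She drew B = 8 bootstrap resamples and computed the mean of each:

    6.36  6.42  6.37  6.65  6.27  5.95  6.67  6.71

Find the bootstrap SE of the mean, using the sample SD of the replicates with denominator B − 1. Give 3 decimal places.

Bootstrap SE is the standard deviation of the 8 replicate means.
Mean of replicates: (6.36 + 6.42 + 6.37 + 6.65 + 6.27 + 5.95 + 6.67 + 6.71) / 8 = 51.4000 / 8 = 6.4250
Sum of squared deviations: (−0.0650)² + (−0.0050)² + (−0.0550)² + (+0.2250)² + (−0.1550)² + (−0.4750)² + (+0.2450)² + (+0.2850)² = 0.4488
Variance = 0.4488 / 7 = 0.0641
SE* = √0.0641

SE* = 0.253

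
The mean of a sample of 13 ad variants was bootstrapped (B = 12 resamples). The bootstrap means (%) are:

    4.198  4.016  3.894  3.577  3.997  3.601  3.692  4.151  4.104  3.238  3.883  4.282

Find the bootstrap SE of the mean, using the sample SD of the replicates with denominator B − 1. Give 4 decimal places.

Bootstrap SE is the standard deviation of the 12 replicate means.
Mean of replicates: (4.198 + 4.016 + 3.894 + 3.577 + 3.997 + 3.601 + 3.692 + 4.151 + 4.104 + 3.238 + 3.883 + 4.282) / 12 = 46.63300 / 12 = 3.88608
Sum of squared deviations: (+0.31192)² + (+0.12992)² + (+0.00792)² + (−0.30908)² + (+0.11092)² + (−0.28508)² + (−0.19408)² + (+0.26492)² + (+0.21792)² + (−0.64808)² + (−0.00308)² + (+0.39592)² = 1.03545
Variance = 1.03545 / 11 = 0.09413
SE* = √0.09413

SE* = 0.3068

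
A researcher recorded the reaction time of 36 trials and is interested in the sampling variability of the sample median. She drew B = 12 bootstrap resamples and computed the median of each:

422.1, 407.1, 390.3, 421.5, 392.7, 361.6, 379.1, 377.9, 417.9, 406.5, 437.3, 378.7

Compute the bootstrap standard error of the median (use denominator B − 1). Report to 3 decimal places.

Bootstrap SE is the standard deviation of the 12 replicate medians.
Mean of replicates: (422.1 + 407.1 + 390.3 + 421.5 + 392.7 + 361.6 + 379.1 + 377.9 + 417.9 + 406.5 + 437.3 + 378.7) / 12 = 4792.7000 / 12 = 399.3917
Sum of squared deviations: (+22.7083)² + (+7.7083)² + (−9.0917)² + (+22.1083)² + (−6.6917)² + (−37.7917)² + (−20.2917)² + (−21.4917)² + (+18.5083)² + (+7.1083)² + (+37.9083)² + (−20.6917)² = 5751.4292
Variance = 5751.4292 / 11 = 522.8572
SE* = √522.8572

SE* = 22.866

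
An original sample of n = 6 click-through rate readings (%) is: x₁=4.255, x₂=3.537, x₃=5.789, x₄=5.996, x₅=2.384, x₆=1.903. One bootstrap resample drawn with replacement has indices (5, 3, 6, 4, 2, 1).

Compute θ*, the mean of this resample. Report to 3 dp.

θ* = 3.977

Resample values: 2.384, 5.789, 1.903, 5.996, 3.537, 4.255.
Mean = (2.384 + 5.789 + 1.903 + 5.996 + 3.537 + 4.255) / 6 = 23.8640 / 6 = 3.977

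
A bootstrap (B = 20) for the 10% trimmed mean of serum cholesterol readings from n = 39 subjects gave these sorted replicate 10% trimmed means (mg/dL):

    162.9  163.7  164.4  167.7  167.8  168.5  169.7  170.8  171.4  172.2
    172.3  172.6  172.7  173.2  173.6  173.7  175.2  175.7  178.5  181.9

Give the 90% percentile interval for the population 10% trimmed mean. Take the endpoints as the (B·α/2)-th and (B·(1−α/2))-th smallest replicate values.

(162.9, 178.5)

α = 0.10; lower rank = 20 × 0.050 = 1; upper rank = 20 × 0.950 = 19.
The 1st smallest replicate is 162.9; the 19th is 178.5.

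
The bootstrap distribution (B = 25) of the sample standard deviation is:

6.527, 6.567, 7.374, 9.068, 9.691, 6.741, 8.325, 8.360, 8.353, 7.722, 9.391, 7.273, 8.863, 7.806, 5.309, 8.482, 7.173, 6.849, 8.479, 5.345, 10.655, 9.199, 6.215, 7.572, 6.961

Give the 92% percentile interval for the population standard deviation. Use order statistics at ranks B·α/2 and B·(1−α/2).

(5.309, 9.691)

Sorted replicates: 5.309, 5.345, 6.215, 6.527, 6.567, 6.741, 6.849, 6.961, 7.173, 7.273, 7.374, 7.572, 7.722, 7.806, 8.325, 8.353, 8.360, 8.479, 8.482, 8.863, 9.068, 9.199, 9.391, 9.691, 10.655
α = 0.08; lower rank = 25 × 0.040 = 1; upper rank = 25 × 0.960 = 24.
The 1st smallest replicate is 5.309; the 24th is 9.691.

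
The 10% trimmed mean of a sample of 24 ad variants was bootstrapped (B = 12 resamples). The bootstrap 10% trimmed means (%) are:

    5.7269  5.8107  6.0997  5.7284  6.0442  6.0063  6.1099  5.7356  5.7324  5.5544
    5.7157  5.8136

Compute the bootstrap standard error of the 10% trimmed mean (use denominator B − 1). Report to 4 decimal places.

SE* = 0.1799

Bootstrap SE is the standard deviation of the 12 replicate 10% trimmed means.
Mean of replicates: (5.7269 + 5.8107 + 6.0997 + 5.7284 + 6.0442 + 6.0063 + 6.1099 + 5.7356 + 5.7324 + 5.5544 + 5.7157 + 5.8136) / 12 = 70.07780 / 12 = 5.83982
Sum of squared deviations: (−0.11292)² + (−0.02912)² + (+0.25988)² + (−0.11142)² + (+0.20438)² + (+0.16648)² + (+0.27008)² + (−0.10422)² + (−0.10742)² + (−0.28542)² + (−0.12412)² + (−0.02622)² = 0.35594
Variance = 0.35594 / 11 = 0.03236
SE* = √0.03236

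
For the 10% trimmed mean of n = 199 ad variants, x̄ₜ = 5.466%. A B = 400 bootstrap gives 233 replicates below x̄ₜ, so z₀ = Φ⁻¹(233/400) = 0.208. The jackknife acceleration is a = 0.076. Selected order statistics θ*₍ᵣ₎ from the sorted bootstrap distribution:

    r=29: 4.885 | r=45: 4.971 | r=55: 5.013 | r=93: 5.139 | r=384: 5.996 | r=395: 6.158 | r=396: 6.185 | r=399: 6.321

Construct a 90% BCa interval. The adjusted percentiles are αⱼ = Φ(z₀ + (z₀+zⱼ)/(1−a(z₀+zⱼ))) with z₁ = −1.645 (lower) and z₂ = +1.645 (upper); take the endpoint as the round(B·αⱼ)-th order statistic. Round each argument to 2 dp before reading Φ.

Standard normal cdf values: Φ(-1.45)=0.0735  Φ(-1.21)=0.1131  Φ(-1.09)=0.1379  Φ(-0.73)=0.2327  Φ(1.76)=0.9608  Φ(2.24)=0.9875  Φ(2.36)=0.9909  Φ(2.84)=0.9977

(5.013, 6.185)

Lower: z₀ + z₁ = 0.208 + (-1.645) = -1.437; 1 − a(z₀+z₁) = 1 − (0.076)(-1.437) = 1.1092; argument = 0.208 + (-1.437)/1.1092 = -1.0875 → -1.09.
α₁ = Φ(-1.09) = 0.1379; rank = round(400 × 0.1379) = 55; θ*₍55₎ = 5.013.
Upper: z₀ + z₂ = 1.853; 1 − a(z₀+z₂) = 0.8592; argument = 2.3647 → 2.36; α₂ = 0.9909; rank = 396; θ*₍396₎ = 6.185.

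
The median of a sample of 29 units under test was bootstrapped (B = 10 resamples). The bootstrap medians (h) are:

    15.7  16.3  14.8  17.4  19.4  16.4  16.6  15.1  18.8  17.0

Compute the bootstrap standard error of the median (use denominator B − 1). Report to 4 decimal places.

SE* = 1.4789

Bootstrap SE is the standard deviation of the 10 replicate medians.
Mean of replicates: (15.7 + 16.3 + 14.8 + 17.4 + 19.4 + 16.4 + 16.6 + 15.1 + 18.8 + 17.0) / 10 = 167.50000 / 10 = 16.75000
Sum of squared deviations: (−1.05000)² + (−0.45000)² + (−1.95000)² + (+0.65000)² + (+2.65000)² + (−0.35000)² + (−0.15000)² + (−1.65000)² + (+2.05000)² + (+0.25000)² = 19.68500
Variance = 19.68500 / 9 = 2.18722
SE* = √2.18722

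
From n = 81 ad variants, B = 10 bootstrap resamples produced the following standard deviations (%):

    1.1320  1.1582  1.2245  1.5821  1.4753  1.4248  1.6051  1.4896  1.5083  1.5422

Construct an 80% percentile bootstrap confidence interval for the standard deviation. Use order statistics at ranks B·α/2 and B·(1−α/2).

(1.1320, 1.5821)

Sorted replicates: 1.1320, 1.1582, 1.2245, 1.4248, 1.4753, 1.4896, 1.5083, 1.5422, 1.5821, 1.6051
α = 0.20; lower rank = 10 × 0.100 = 1; upper rank = 10 × 0.900 = 9.
The 1st smallest replicate is 1.1320; the 9th is 1.5821.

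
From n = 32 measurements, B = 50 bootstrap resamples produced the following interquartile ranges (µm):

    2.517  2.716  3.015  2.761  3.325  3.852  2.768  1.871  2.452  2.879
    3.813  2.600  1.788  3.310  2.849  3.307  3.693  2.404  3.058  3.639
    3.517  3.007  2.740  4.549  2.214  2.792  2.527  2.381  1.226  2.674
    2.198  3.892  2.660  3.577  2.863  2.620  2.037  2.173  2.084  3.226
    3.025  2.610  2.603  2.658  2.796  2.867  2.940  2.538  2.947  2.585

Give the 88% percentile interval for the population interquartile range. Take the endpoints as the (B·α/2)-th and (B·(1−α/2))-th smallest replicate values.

(1.871, 3.813)

Sorted replicates: 1.226, 1.788, 1.871, 2.037, 2.084, 2.173, 2.198, 2.214, 2.381, 2.404, 2.452, 2.517, 2.527, 2.538, 2.585, 2.600, 2.603, 2.610, 2.620, 2.658, 2.660, 2.674, 2.716, 2.740, 2.761, 2.768, 2.792, 2.796, 2.849, 2.863, 2.867, 2.879, 2.940, 2.947, 3.007, 3.015, 3.025, 3.058, 3.226, 3.307, 3.310, 3.325, 3.517, 3.577, 3.639, 3.693, 3.813, 3.852, 3.892, 4.549
α = 0.12; lower rank = 50 × 0.060 = 3; upper rank = 50 × 0.940 = 47.
The 3rd smallest replicate is 1.871; the 47th is 3.813.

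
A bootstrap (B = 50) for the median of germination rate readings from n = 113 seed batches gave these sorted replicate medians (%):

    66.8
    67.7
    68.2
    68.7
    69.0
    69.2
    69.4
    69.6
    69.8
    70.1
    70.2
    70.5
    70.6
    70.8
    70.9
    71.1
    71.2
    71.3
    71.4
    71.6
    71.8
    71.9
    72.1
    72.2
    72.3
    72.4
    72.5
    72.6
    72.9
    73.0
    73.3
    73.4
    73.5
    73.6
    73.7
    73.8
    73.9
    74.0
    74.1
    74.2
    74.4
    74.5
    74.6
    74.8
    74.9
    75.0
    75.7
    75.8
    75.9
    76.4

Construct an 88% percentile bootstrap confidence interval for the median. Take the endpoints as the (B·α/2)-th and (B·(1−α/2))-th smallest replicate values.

α = 0.12; lower rank = 50 × 0.060 = 3; upper rank = 50 × 0.940 = 47.
The 3rd smallest replicate is 68.2; the 47th is 75.7.

(68.2, 75.7)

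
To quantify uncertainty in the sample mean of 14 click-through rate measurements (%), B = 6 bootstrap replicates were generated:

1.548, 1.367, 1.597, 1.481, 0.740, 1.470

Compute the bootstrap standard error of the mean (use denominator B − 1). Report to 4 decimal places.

Bootstrap SE is the standard deviation of the 6 replicate means.
Mean of replicates: (1.548 + 1.367 + 1.597 + 1.481 + 0.740 + 1.470) / 6 = 8.20300 / 6 = 1.36717
Sum of squared deviations: (+0.18083)² + (−0.00017)² + (+0.22983)² + (+0.11383)² + (−0.62717)² + (+0.10283)² = 0.50239
Variance = 0.50239 / 5 = 0.10048
SE* = √0.10048

SE* = 0.3170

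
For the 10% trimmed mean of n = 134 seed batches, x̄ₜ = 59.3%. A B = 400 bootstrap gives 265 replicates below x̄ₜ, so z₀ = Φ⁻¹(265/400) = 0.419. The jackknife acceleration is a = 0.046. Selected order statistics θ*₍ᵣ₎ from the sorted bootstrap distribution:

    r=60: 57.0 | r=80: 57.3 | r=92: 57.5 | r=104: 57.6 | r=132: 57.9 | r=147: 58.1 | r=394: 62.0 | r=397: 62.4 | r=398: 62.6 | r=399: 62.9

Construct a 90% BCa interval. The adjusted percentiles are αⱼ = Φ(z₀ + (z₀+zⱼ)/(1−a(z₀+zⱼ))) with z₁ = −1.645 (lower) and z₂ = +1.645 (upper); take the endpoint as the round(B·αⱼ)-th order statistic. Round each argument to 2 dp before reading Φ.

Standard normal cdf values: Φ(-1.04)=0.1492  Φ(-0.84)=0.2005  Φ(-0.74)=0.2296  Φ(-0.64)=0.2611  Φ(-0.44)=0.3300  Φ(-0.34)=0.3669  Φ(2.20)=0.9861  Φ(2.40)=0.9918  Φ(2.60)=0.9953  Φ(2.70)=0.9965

Lower: z₀ + z₁ = 0.419 + (-1.645) = -1.226; 1 − a(z₀+z₁) = 1 − (0.046)(-1.226) = 1.0564; argument = 0.419 + (-1.226)/1.0564 = -0.7415 → -0.74.
α₁ = Φ(-0.74) = 0.2296; rank = round(400 × 0.2296) = 92; θ*₍92₎ = 57.5.
Upper: z₀ + z₂ = 2.064; 1 − a(z₀+z₂) = 0.9051; argument = 2.6995 → 2.70; α₂ = 0.9965; rank = 399; θ*₍399₎ = 62.9.

(57.5, 62.9)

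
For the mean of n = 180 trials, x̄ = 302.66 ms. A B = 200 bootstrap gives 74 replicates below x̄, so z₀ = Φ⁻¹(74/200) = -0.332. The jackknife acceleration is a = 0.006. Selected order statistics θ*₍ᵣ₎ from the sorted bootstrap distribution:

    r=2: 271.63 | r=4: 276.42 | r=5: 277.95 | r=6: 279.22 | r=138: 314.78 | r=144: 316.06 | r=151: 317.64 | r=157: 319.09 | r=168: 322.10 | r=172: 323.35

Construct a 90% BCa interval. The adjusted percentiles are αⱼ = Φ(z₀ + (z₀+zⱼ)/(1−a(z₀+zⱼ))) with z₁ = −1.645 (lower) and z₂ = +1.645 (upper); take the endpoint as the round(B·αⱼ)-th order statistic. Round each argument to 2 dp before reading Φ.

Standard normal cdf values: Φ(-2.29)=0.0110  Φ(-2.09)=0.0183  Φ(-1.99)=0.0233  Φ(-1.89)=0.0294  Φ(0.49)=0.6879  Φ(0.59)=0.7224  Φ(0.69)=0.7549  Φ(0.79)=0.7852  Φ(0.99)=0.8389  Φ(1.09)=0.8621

Lower: z₀ + z₁ = -0.332 + (-1.645) = -1.977; 1 − a(z₀+z₁) = 1 − (0.006)(-1.977) = 1.0119; argument = -0.332 + (-1.977)/1.0119 = -2.2858 → -2.29.
α₁ = Φ(-2.29) = 0.0110; rank = round(200 × 0.0110) = 2; θ*₍2₎ = 271.63.
Upper: z₀ + z₂ = 1.313; 1 − a(z₀+z₂) = 0.9921; argument = 0.9914 → 0.99; α₂ = 0.8389; rank = 168; θ*₍168₎ = 322.10.

(271.63, 322.10)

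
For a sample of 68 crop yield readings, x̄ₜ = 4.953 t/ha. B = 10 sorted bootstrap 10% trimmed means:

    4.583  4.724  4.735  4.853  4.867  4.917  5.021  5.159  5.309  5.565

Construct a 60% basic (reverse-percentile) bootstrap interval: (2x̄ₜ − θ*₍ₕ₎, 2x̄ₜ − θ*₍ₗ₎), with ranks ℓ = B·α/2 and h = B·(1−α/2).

Percentile endpoints at ranks 2 and 8: θ*₍2₎ = 4.724, θ*₍8₎ = 5.159.
Basic interval reflects these around x̄ₜ:
  lower = 2 × 4.953 − 5.159 = 4.747
  upper = 2 × 4.953 − 4.724 = 5.182

(4.747, 5.182)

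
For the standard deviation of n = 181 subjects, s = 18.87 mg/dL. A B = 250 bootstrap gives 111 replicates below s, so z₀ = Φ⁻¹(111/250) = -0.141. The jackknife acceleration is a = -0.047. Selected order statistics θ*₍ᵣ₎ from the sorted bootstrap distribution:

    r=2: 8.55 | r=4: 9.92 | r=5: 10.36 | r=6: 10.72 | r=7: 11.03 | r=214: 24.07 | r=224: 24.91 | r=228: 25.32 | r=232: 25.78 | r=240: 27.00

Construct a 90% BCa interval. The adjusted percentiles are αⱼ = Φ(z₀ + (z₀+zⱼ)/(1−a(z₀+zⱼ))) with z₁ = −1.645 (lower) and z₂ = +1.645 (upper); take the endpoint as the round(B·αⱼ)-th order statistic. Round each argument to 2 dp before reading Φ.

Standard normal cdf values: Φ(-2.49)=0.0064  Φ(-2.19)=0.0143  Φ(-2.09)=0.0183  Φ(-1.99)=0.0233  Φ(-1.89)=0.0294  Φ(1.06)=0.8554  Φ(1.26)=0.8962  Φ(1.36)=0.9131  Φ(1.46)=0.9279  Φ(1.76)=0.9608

(10.36, 24.91)

Lower: z₀ + z₁ = -0.141 + (-1.645) = -1.786; 1 − a(z₀+z₁) = 1 − (-0.047)(-1.786) = 0.9161; argument = -0.141 + (-1.786)/0.9161 = -2.0907 → -2.09.
α₁ = Φ(-2.09) = 0.0183; rank = round(250 × 0.0183) = 5; θ*₍5₎ = 10.36.
Upper: z₀ + z₂ = 1.504; 1 − a(z₀+z₂) = 1.0707; argument = 1.2637 → 1.26; α₂ = 0.8962; rank = 224; θ*₍224₎ = 24.91.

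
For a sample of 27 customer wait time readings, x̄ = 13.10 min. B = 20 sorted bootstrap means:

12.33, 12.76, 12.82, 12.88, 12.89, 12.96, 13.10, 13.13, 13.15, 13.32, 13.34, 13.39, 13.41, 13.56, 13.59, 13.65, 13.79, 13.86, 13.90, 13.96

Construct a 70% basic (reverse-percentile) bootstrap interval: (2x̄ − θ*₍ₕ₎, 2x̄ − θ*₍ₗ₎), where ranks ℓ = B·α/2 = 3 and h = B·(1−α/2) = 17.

(12.41, 13.38)

Percentile endpoints at ranks 3 and 17: θ*₍3₎ = 12.82, θ*₍17₎ = 13.79.
Basic interval reflects these around x̄:
  lower = 2 × 13.10 − 13.79 = 12.41
  upper = 2 × 13.10 − 12.82 = 13.38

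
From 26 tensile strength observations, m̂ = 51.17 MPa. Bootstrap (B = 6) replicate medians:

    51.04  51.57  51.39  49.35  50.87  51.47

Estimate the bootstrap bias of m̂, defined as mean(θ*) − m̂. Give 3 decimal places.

bias = −0.222

mean(θ*) = (51.04 + 51.57 + 51.39 + 49.35 + 50.87 + 51.47) / 6 = 50.9483
bias = 50.9483 − 51.17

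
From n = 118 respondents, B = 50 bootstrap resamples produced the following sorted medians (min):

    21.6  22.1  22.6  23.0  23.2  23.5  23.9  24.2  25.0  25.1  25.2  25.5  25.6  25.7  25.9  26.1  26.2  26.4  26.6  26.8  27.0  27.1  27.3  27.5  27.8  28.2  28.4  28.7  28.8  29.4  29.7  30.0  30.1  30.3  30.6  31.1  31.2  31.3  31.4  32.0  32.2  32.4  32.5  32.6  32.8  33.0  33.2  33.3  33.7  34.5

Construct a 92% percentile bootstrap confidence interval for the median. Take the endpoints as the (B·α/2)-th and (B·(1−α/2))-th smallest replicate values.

α = 0.08; lower rank = 50 × 0.040 = 2; upper rank = 50 × 0.960 = 48.
The 2nd smallest replicate is 22.1; the 48th is 33.3.

(22.1, 33.3)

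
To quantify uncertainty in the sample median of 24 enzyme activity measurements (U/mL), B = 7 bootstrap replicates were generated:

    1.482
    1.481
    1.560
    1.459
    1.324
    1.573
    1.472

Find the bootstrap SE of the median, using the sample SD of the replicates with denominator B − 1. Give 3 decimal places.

SE* = 0.082

Bootstrap SE is the standard deviation of the 7 replicate medians.
Mean of replicates: (1.482 + 1.481 + 1.560 + 1.459 + 1.324 + 1.573 + 1.472) / 7 = 10.35100 / 7 = 1.47871
Sum of squared deviations: (+0.00329)² + (+0.00229)² + (+0.08129)² + (−0.01971)² + (−0.15471)² + (+0.09429)² + (−0.00671)² = 0.03988
Variance = 0.03988 / 6 = 0.00665
SE* = √0.00665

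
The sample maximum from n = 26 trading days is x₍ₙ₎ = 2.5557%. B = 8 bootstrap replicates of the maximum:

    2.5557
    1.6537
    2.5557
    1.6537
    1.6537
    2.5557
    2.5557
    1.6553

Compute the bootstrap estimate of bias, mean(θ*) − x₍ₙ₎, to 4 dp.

mean(θ*) = (2.5557 + 1.6537 + 2.5557 + 1.6537 + 1.6537 + 2.5557 + 2.5557 + 1.6553) / 8 = 2.10490
bias = 2.10490 − 2.5557

bias = −0.4508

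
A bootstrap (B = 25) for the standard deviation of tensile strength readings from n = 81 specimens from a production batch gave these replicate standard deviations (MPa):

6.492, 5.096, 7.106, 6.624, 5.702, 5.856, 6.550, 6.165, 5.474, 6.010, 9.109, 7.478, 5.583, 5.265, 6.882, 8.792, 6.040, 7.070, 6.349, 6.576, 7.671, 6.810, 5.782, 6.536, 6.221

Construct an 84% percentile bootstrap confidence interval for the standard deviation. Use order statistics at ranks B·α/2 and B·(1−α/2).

(5.265, 7.671)

Sorted replicates: 5.096, 5.265, 5.474, 5.583, 5.702, 5.782, 5.856, 6.010, 6.040, 6.165, 6.221, 6.349, 6.492, 6.536, 6.550, 6.576, 6.624, 6.810, 6.882, 7.070, 7.106, 7.478, 7.671, 8.792, 9.109
α = 0.16; lower rank = 25 × 0.080 = 2; upper rank = 25 × 0.920 = 23.
The 2nd smallest replicate is 5.265; the 23rd is 7.671.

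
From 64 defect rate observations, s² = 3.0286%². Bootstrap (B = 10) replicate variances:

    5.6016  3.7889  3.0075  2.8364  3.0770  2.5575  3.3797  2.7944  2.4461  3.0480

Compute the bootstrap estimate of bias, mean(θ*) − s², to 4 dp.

bias = +0.2251

mean(θ*) = (5.6016 + 3.7889 + 3.0075 + 2.8364 + 3.0770 + 2.5575 + 3.3797 + 2.7944 + 2.4461 + 3.0480) / 10 = 3.25371
bias = 3.25371 − 3.0286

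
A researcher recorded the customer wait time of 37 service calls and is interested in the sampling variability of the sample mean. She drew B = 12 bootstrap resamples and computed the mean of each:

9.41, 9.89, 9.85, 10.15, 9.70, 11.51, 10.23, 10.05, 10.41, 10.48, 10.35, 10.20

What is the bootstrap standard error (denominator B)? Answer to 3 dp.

SE* = 0.498

Bootstrap SE is the standard deviation of the 12 replicate means.
Mean of replicates: (9.41 + 9.89 + 9.85 + 10.15 + 9.70 + 11.51 + 10.23 + 10.05 + 10.41 + 10.48 + 10.35 + 10.20) / 12 = 122.2300 / 12 = 10.1858
Sum of squared deviations: (−0.7758)² + (−0.2958)² + (−0.3358)² + (−0.0358)² + (−0.4858)² + (+1.3242)² + (+0.0442)² + (−0.1358)² + (+0.2242)² + (+0.2942)² + (+0.1642)² + (+0.0142)² = 2.9773
Variance = 2.9773 / 12 = 0.2481
SE* = √0.2481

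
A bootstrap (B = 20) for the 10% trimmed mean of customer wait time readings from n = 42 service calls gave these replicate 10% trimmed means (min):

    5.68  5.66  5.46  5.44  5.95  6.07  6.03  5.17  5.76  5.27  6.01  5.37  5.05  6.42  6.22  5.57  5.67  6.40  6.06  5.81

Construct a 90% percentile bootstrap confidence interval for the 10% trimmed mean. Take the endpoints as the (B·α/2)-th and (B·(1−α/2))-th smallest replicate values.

Sorted replicates: 5.05, 5.17, 5.27, 5.37, 5.44, 5.46, 5.57, 5.66, 5.67, 5.68, 5.76, 5.81, 5.95, 6.01, 6.03, 6.06, 6.07, 6.22, 6.40, 6.42
α = 0.10; lower rank = 20 × 0.050 = 1; upper rank = 20 × 0.950 = 19.
The 1st smallest replicate is 5.05; the 19th is 6.40.

(5.05, 6.40)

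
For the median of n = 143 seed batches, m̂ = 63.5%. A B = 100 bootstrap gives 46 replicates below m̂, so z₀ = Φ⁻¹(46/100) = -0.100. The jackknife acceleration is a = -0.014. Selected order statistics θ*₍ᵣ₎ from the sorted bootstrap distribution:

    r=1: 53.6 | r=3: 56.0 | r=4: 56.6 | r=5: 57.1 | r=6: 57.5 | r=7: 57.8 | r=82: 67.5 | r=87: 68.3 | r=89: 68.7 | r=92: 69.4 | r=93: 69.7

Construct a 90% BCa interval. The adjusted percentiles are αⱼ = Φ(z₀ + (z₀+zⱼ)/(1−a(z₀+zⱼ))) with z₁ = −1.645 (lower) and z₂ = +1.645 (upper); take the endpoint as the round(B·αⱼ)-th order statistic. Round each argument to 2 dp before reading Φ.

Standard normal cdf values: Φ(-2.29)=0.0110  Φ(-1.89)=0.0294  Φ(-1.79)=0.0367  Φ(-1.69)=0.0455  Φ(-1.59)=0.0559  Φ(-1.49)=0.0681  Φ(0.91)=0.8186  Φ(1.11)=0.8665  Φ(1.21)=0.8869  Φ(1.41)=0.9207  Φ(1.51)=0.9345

(56.0, 69.4)

Lower: z₀ + z₁ = -0.100 + (-1.645) = -1.745; 1 − a(z₀+z₁) = 1 − (-0.014)(-1.745) = 0.9756; argument = -0.100 + (-1.745)/0.9756 = -1.8887 → -1.89.
α₁ = Φ(-1.89) = 0.0294; rank = round(100 × 0.0294) = 3; θ*₍3₎ = 56.0.
Upper: z₀ + z₂ = 1.545; 1 − a(z₀+z₂) = 1.0216; argument = 1.4123 → 1.41; α₂ = 0.9207; rank = 92; θ*₍92₎ = 69.4.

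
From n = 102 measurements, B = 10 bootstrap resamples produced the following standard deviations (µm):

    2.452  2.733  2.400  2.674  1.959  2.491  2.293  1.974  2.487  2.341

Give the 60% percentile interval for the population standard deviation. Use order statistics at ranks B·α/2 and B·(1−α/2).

(1.974, 2.491)

Sorted replicates: 1.959, 1.974, 2.293, 2.341, 2.400, 2.452, 2.487, 2.491, 2.674, 2.733
α = 0.40; lower rank = 10 × 0.200 = 2; upper rank = 10 × 0.800 = 8.
The 2nd smallest replicate is 1.974; the 8th is 2.491.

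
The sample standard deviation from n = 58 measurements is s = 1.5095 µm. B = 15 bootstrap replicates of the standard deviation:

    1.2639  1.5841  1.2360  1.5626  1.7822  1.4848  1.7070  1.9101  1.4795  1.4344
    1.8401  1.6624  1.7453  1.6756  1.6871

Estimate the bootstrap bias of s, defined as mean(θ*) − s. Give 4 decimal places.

bias = +0.0942

mean(θ*) = (1.2639 + 1.5841 + 1.2360 + 1.5626 + 1.7822 + 1.4848 + 1.7070 + 1.9101 + 1.4795 + 1.4344 + 1.8401 + 1.6624 + 1.7453 + 1.6756 + 1.6871) / 15 = 1.60367
bias = 1.60367 − 1.5095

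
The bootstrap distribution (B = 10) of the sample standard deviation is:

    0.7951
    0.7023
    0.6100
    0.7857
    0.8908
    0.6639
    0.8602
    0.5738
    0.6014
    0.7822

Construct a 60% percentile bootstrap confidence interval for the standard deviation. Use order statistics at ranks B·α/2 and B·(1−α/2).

Sorted replicates: 0.5738, 0.6014, 0.6100, 0.6639, 0.7023, 0.7822, 0.7857, 0.7951, 0.8602, 0.8908
α = 0.40; lower rank = 10 × 0.200 = 2; upper rank = 10 × 0.800 = 8.
The 2nd smallest replicate is 0.6014; the 8th is 0.7951.

(0.6014, 0.7951)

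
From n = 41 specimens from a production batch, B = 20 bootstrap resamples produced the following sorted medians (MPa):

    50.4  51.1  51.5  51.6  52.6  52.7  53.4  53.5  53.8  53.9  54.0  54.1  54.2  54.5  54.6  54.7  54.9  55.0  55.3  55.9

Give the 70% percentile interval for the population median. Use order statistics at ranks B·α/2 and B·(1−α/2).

(51.5, 54.9)

α = 0.30; lower rank = 20 × 0.150 = 3; upper rank = 20 × 0.850 = 17.
The 3rd smallest replicate is 51.5; the 17th is 54.9.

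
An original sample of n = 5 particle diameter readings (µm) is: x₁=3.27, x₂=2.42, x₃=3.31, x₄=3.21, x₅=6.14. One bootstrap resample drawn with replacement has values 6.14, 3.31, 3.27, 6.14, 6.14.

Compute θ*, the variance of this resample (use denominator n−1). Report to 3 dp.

Mean = 5.0000; sum of squared deviations = 9.7478
s² = 9.7478 / 4 = 2.4369

θ* = 2.437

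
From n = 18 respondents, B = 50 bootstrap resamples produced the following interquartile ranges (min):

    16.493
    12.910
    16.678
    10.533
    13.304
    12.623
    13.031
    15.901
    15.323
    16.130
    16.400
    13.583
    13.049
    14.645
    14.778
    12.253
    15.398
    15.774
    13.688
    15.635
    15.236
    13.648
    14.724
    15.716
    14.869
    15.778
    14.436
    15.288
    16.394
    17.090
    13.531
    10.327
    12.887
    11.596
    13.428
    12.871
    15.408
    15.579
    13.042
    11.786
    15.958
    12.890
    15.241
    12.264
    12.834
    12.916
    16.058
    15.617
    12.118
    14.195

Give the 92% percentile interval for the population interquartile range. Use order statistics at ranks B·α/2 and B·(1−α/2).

(10.533, 16.493)

Sorted replicates: 10.327, 10.533, 11.596, 11.786, 12.118, 12.253, 12.264, 12.623, 12.834, 12.871, 12.887, 12.890, 12.910, 12.916, 13.031, 13.042, 13.049, 13.304, 13.428, 13.531, 13.583, 13.648, 13.688, 14.195, 14.436, 14.645, 14.724, 14.778, 14.869, 15.236, 15.241, 15.288, 15.323, 15.398, 15.408, 15.579, 15.617, 15.635, 15.716, 15.774, 15.778, 15.901, 15.958, 16.058, 16.130, 16.394, 16.400, 16.493, 16.678, 17.090
α = 0.08; lower rank = 50 × 0.040 = 2; upper rank = 50 × 0.960 = 48.
The 2nd smallest replicate is 10.533; the 48th is 16.493.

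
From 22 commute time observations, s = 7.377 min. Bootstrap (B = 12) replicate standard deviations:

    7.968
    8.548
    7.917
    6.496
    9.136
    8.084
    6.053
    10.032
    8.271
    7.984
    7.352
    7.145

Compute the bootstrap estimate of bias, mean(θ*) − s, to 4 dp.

bias = +0.5385

mean(θ*) = (7.968 + 8.548 + 7.917 + 6.496 + 9.136 + 8.084 + 6.053 + 10.032 + 8.271 + 7.984 + 7.352 + 7.145) / 12 = 7.91550
bias = 7.91550 − 7.377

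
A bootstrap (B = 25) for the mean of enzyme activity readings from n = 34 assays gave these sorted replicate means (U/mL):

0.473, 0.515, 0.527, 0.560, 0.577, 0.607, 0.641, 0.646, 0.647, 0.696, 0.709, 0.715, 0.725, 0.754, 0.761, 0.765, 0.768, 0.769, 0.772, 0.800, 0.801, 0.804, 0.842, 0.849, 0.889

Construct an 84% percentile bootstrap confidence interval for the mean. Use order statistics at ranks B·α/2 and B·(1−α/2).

(0.515, 0.842)

α = 0.16; lower rank = 25 × 0.080 = 2; upper rank = 25 × 0.920 = 23.
The 2nd smallest replicate is 0.515; the 23rd is 0.842.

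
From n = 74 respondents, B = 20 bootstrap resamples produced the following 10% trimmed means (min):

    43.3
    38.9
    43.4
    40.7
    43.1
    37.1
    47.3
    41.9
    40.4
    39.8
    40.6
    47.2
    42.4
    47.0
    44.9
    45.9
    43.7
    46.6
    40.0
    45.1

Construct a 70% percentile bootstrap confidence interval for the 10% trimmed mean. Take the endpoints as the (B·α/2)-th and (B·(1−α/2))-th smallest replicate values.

(39.8, 46.6)

Sorted replicates: 37.1, 38.9, 39.8, 40.0, 40.4, 40.6, 40.7, 41.9, 42.4, 43.1, 43.3, 43.4, 43.7, 44.9, 45.1, 45.9, 46.6, 47.0, 47.2, 47.3
α = 0.30; lower rank = 20 × 0.150 = 3; upper rank = 20 × 0.850 = 17.
The 3rd smallest replicate is 39.8; the 17th is 46.6.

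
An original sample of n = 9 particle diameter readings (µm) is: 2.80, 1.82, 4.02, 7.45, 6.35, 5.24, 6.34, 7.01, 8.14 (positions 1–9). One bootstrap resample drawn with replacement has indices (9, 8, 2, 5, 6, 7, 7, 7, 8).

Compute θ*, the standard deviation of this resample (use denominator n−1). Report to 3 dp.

θ* = 1.771

Resample values: 8.14, 7.01, 1.82, 6.35, 5.24, 6.34, 6.34, 6.34, 7.01.
Mean = 6.0656; sum of squared deviations = 25.1004
s² = 25.1004 / 8 = 3.1376
s = √3.1376 = 1.771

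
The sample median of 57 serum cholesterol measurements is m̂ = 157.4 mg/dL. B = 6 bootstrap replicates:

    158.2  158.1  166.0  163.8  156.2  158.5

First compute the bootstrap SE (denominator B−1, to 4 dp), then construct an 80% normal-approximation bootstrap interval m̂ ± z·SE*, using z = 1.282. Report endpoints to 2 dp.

Mean of replicates = 160.1333; sum of squared deviations = 73.8733; SE* = √(73.8733/5) = 3.8438
Margin = 1.282 × 3.8438 = 4.928
Interval: 157.4 ± 4.928

(152.47, 162.33)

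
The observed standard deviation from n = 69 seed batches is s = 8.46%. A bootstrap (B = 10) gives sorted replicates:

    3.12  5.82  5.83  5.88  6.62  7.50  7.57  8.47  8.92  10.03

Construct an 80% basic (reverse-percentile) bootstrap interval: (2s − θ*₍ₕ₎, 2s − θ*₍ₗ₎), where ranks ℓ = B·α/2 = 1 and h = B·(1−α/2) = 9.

Percentile endpoints at ranks 1 and 9: θ*₍1₎ = 3.12, θ*₍9₎ = 8.92.
Basic interval reflects these around s:
  lower = 2 × 8.46 − 8.92 = 8.00
  upper = 2 × 8.46 − 3.12 = 13.80

(8.00, 13.80)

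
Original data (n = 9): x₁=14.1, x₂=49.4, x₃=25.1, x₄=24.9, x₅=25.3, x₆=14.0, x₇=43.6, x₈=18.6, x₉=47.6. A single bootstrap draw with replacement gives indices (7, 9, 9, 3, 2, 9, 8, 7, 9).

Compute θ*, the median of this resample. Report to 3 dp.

Resample values: 43.6, 47.6, 47.6, 25.1, 49.4, 47.6, 18.6, 43.6, 47.6.
Sorted: 18.6, 25.1, 43.6, 43.6, 47.6, 47.6, 47.6, 47.6, 49.4
Median = middle value = 47.600

θ* = 47.600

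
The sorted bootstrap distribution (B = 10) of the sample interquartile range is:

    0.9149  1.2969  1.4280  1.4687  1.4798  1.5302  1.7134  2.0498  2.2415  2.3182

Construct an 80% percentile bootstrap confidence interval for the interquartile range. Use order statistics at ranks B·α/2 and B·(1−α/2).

(0.9149, 2.2415)

α = 0.20; lower rank = 10 × 0.100 = 1; upper rank = 10 × 0.900 = 9.
The 1st smallest replicate is 0.9149; the 9th is 2.2415.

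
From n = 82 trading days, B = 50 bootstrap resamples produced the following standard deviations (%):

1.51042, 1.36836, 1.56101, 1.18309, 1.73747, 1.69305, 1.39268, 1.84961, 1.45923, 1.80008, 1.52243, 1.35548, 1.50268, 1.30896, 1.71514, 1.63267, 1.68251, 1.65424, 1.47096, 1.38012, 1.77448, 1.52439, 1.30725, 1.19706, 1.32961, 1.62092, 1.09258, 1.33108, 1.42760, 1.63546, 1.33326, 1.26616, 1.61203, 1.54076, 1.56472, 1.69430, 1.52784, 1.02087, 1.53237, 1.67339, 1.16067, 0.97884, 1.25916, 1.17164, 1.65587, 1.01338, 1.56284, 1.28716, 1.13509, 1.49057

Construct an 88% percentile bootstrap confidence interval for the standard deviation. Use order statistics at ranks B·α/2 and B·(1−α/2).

Sorted replicates: 0.97884, 1.01338, 1.02087, 1.09258, 1.13509, 1.16067, 1.17164, 1.18309, 1.19706, 1.25916, 1.26616, 1.28716, 1.30725, 1.30896, 1.32961, 1.33108, 1.33326, 1.35548, 1.36836, 1.38012, 1.39268, 1.42760, 1.45923, 1.47096, 1.49057, 1.50268, 1.51042, 1.52243, 1.52439, 1.52784, 1.53237, 1.54076, 1.56101, 1.56284, 1.56472, 1.61203, 1.62092, 1.63267, 1.63546, 1.65424, 1.65587, 1.67339, 1.68251, 1.69305, 1.69430, 1.71514, 1.73747, 1.77448, 1.80008, 1.84961
α = 0.12; lower rank = 50 × 0.060 = 3; upper rank = 50 × 0.940 = 47.
The 3rd smallest replicate is 1.02087; the 47th is 1.73747.

(1.02087, 1.73747)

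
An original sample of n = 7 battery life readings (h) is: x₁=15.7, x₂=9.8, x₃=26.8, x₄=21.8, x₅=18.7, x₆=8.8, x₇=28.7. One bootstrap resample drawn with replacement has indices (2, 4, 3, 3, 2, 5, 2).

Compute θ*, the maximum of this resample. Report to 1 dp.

Resample values: 9.8, 21.8, 26.8, 26.8, 9.8, 18.7, 9.8.
Maximum = 26.8

θ* = 26.8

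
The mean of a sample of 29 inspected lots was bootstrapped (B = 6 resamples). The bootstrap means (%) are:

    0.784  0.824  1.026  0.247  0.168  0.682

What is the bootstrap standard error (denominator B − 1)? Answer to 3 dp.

Bootstrap SE is the standard deviation of the 6 replicate means.
Mean of replicates: (0.784 + 0.824 + 1.026 + 0.247 + 0.168 + 0.682) / 6 = 3.7310 / 6 = 0.6218
Sum of squared deviations: (+0.1622)² + (+0.2022)² + (+0.4042)² + (−0.3748)² + (−0.4538)² + (+0.0602)² = 0.5806
Variance = 0.5806 / 5 = 0.1161
SE* = √0.1161

SE* = 0.341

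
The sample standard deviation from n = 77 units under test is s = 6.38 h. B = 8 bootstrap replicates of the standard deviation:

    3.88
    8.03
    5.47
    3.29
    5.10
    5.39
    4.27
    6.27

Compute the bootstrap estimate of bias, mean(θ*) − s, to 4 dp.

bias = −1.1675

mean(θ*) = (3.88 + 8.03 + 5.47 + 3.29 + 5.10 + 5.39 + 4.27 + 6.27) / 8 = 5.21250
bias = 5.21250 − 6.38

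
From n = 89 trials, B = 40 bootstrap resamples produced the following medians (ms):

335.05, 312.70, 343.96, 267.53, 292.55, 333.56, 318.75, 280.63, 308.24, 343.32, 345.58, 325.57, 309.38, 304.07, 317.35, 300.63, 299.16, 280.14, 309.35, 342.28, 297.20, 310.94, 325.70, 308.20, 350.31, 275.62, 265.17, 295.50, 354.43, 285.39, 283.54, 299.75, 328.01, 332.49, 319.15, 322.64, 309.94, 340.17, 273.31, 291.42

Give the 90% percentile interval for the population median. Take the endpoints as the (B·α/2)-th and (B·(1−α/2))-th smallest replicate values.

Sorted replicates: 265.17, 267.53, 273.31, 275.62, 280.14, 280.63, 283.54, 285.39, 291.42, 292.55, 295.50, 297.20, 299.16, 299.75, 300.63, 304.07, 308.20, 308.24, 309.35, 309.38, 309.94, 310.94, 312.70, 317.35, 318.75, 319.15, 322.64, 325.57, 325.70, 328.01, 332.49, 333.56, 335.05, 340.17, 342.28, 343.32, 343.96, 345.58, 350.31, 354.43
α = 0.10; lower rank = 40 × 0.050 = 2; upper rank = 40 × 0.950 = 38.
The 2nd smallest replicate is 267.53; the 38th is 345.58.

(267.53, 345.58)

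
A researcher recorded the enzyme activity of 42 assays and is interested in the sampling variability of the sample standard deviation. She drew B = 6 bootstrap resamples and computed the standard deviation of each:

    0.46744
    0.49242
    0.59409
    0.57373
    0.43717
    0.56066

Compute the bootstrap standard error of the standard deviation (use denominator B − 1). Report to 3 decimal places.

SE* = 0.064

Bootstrap SE is the standard deviation of the 6 replicate standard deviations.
Mean of replicates: (0.46744 + 0.49242 + 0.59409 + 0.57373 + 0.43717 + 0.56066) / 6 = 3.125510 / 6 = 0.520918
Sum of squared deviations: (−0.053478)² + (−0.028498)² + (+0.073172)² + (+0.052812)² + (−0.083748)² + (+0.039742)² = 0.020408
Variance = 0.020408 / 5 = 0.004082
SE* = √0.004082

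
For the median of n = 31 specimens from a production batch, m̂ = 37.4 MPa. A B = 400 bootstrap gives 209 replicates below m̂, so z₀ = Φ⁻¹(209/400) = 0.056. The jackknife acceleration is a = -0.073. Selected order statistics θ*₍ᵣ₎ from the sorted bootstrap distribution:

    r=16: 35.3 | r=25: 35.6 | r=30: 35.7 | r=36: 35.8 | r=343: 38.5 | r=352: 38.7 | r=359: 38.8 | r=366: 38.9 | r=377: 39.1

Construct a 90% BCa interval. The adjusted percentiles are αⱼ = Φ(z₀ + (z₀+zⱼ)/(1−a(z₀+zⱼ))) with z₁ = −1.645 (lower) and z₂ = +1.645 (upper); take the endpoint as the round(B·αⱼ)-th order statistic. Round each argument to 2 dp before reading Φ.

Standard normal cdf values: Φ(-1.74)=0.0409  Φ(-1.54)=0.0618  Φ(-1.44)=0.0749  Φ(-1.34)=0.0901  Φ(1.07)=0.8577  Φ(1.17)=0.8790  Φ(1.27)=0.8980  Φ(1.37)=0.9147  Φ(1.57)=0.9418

(35.3, 39.1)

Lower: z₀ + z₁ = 0.056 + (-1.645) = -1.589; 1 − a(z₀+z₁) = 1 − (-0.073)(-1.589) = 0.8840; argument = 0.056 + (-1.589)/0.8840 = -1.7415 → -1.74.
α₁ = Φ(-1.74) = 0.0409; rank = round(400 × 0.0409) = 16; θ*₍16₎ = 35.3.
Upper: z₀ + z₂ = 1.701; 1 − a(z₀+z₂) = 1.1242; argument = 1.5691 → 1.57; α₂ = 0.9418; rank = 377; θ*₍377₎ = 39.1.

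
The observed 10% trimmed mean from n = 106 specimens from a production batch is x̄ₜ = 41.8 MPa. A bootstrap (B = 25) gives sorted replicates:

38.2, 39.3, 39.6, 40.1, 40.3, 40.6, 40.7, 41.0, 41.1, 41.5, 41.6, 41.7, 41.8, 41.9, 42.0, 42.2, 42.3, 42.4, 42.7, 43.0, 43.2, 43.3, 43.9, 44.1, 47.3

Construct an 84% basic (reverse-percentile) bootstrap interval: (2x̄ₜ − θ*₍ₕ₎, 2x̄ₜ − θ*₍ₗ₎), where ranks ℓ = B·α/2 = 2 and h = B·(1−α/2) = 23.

(39.7, 44.3)

Percentile endpoints at ranks 2 and 23: θ*₍2₎ = 39.3, θ*₍23₎ = 43.9.
Basic interval reflects these around x̄ₜ:
  lower = 2 × 41.8 − 43.9 = 39.7
  upper = 2 × 41.8 − 39.3 = 44.3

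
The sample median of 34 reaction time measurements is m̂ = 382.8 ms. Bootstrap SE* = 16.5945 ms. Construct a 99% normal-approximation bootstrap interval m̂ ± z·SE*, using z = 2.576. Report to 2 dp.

Margin = 2.576 × 16.5945 = 42.747
Interval: 382.8 ± 42.747

(340.05, 425.55)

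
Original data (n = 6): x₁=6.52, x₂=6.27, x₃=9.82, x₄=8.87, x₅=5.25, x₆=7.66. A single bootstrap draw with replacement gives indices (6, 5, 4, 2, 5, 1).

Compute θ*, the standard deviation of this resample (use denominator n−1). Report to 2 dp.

θ* = 1.42

Resample values: 7.66, 5.25, 8.87, 6.27, 5.25, 6.52.
Mean = 6.6367; sum of squared deviations = 10.0287
s² = 10.0287 / 5 = 2.0057
s = √2.0057 = 1.42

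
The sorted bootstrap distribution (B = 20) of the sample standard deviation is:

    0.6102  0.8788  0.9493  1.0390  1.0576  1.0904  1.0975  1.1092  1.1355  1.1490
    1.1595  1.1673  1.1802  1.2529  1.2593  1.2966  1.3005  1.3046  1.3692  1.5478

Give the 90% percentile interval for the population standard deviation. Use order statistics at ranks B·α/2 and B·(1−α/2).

α = 0.10; lower rank = 20 × 0.050 = 1; upper rank = 20 × 0.950 = 19.
The 1st smallest replicate is 0.6102; the 19th is 1.3692.

(0.6102, 1.3692)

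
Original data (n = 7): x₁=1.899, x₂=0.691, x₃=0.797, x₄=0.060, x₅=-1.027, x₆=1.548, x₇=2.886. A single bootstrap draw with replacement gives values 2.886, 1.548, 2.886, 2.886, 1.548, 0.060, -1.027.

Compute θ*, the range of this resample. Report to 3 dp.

Range = 2.886 − -1.027 = 3.913

θ* = 3.913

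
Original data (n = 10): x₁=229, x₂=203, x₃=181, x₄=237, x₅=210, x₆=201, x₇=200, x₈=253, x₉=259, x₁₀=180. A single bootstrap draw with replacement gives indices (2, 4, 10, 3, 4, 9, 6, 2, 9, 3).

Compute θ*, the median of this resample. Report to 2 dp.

Resample values: 203, 237, 180, 181, 237, 259, 201, 203, 259, 181.
Sorted: 180, 181, 181, 201, 203, 203, 237, 237, 259, 259
Median = average of the two middle values = 203.00

θ* = 203.00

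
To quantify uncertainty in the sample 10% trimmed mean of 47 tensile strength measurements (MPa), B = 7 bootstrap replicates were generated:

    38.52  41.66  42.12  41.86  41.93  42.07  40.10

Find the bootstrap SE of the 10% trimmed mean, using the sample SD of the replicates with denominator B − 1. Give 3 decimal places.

SE* = 1.365

Bootstrap SE is the standard deviation of the 7 replicate 10% trimmed means.
Mean of replicates: (38.52 + 41.66 + 42.12 + 41.86 + 41.93 + 42.07 + 40.10) / 7 = 288.2600 / 7 = 41.1800
Sum of squared deviations: (−2.6600)² + (+0.4800)² + (+0.9400)² + (+0.6800)² + (+0.7500)² + (+0.8900)² + (−1.0800)² = 11.1730
Variance = 11.1730 / 6 = 1.8622
SE* = √1.8622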